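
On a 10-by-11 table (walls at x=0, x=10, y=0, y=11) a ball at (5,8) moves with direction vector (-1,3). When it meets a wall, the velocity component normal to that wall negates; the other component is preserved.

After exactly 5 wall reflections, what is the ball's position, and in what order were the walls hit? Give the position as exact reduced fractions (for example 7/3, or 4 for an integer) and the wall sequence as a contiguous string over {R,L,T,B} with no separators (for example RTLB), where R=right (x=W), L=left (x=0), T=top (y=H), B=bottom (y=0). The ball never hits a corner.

1. t=1 → T at (4,11); v=(-1,-3)
2. t=11/3 → B at (1/3,0); v=(-1,3)
3. t=1/3 → L at (0,1); v=(1,3)
4. t=10/3 → T at (10/3,11); v=(1,-3)
5. t=11/3 → B at (7,0); v=(1,3)

Final position: (7,0)
Wall sequence: TBLTB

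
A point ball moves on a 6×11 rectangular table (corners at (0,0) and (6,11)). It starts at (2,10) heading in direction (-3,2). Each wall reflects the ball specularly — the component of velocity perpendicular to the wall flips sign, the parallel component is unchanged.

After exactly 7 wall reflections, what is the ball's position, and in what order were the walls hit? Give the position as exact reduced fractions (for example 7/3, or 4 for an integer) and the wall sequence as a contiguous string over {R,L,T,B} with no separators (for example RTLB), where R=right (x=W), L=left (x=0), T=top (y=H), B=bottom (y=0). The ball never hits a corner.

Final position: (0,16/3)
Wall sequence: TLRLBRL

1. t=1/2 → T at (1/2,11); v=(-3,-2)
2. t=1/6 → L at (0,32/3); v=(3,-2)
3. t=2 → R at (6,20/3); v=(-3,-2)
4. t=2 → L at (0,8/3); v=(3,-2)
5. t=4/3 → B at (4,0); v=(3,2)
6. t=2/3 → R at (6,4/3); v=(-3,2)
7. t=2 → L at (0,16/3); v=(3,2)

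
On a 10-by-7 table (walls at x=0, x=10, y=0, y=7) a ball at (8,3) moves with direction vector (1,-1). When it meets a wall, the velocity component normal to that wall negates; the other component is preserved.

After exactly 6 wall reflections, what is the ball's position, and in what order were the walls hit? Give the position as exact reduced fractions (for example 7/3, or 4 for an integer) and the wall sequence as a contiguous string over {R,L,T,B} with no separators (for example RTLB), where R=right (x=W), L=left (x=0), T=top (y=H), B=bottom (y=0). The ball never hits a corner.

1. t=2 → R at (10,1); v=(-1,-1)
2. t=1 → B at (9,0); v=(-1,1)
3. t=7 → T at (2,7); v=(-1,-1)
4. t=2 → L at (0,5); v=(1,-1)
5. t=5 → B at (5,0); v=(1,1)
6. t=5 → R at (10,5); v=(-1,1)

Final position: (10,5)
Wall sequence: RBTLBR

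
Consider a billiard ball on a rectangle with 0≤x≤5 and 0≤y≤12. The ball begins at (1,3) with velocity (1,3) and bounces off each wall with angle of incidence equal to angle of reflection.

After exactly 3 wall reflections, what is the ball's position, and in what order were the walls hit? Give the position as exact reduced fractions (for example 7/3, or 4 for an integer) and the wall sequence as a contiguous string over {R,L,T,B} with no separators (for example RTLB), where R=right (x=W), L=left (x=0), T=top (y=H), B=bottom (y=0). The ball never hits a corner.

Final position: (2,0)
Wall sequence: TRB

1. t=3 → T at (4,12); v=(1,-3)
2. t=1 → R at (5,9); v=(-1,-3)
3. t=3 → B at (2,0); v=(-1,3)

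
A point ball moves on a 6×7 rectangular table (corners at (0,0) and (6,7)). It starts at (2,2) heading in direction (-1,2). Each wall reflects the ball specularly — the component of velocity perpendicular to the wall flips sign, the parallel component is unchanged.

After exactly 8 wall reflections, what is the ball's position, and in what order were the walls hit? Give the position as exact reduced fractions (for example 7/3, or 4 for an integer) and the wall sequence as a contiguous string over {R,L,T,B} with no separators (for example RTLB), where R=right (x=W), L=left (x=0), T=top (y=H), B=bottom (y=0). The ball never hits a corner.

Final position: (5/2,7)
Wall sequence: LTBRTBLT

1. t=2 → L at (0,6); v=(1,2)
2. t=1/2 → T at (1/2,7); v=(1,-2)
3. t=7/2 → B at (4,0); v=(1,2)
4. t=2 → R at (6,4); v=(-1,2)
5. t=3/2 → T at (9/2,7); v=(-1,-2)
6. t=7/2 → B at (1,0); v=(-1,2)
7. t=1 → L at (0,2); v=(1,2)
8. t=5/2 → T at (5/2,7); v=(1,-2)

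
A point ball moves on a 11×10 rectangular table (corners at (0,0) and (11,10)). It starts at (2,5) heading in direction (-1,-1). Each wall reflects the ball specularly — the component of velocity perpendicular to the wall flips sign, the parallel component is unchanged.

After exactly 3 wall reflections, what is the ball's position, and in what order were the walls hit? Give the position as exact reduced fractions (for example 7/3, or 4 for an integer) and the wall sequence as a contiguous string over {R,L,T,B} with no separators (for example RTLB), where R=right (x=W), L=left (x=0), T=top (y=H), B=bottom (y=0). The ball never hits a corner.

1. t=2 → L at (0,3); v=(1,-1)
2. t=3 → B at (3,0); v=(1,1)
3. t=8 → R at (11,8); v=(-1,1)

Final position: (11,8)
Wall sequence: LBR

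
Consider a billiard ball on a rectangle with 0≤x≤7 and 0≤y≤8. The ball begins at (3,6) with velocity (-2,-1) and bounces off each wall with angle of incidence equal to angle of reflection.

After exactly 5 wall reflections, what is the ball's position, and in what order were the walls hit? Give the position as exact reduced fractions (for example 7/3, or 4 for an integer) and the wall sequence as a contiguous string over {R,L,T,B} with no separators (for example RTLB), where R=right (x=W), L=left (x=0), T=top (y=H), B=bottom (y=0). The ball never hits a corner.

1. t=3/2 → L at (0,9/2); v=(2,-1)
2. t=7/2 → R at (7,1); v=(-2,-1)
3. t=1 → B at (5,0); v=(-2,1)
4. t=5/2 → L at (0,5/2); v=(2,1)
5. t=7/2 → R at (7,6); v=(-2,1)

Final position: (7,6)
Wall sequence: LRBLR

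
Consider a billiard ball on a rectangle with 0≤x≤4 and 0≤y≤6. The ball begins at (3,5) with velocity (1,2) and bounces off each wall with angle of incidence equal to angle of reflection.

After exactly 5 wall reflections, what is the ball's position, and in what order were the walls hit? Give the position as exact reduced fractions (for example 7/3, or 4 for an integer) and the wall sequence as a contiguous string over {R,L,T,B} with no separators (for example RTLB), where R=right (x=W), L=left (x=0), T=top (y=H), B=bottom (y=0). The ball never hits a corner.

1. t=1/2 → T at (7/2,6); v=(1,-2)
2. t=1/2 → R at (4,5); v=(-1,-2)
3. t=5/2 → B at (3/2,0); v=(-1,2)
4. t=3/2 → L at (0,3); v=(1,2)
5. t=3/2 → T at (3/2,6); v=(1,-2)

Final position: (3/2,6)
Wall sequence: TRBLT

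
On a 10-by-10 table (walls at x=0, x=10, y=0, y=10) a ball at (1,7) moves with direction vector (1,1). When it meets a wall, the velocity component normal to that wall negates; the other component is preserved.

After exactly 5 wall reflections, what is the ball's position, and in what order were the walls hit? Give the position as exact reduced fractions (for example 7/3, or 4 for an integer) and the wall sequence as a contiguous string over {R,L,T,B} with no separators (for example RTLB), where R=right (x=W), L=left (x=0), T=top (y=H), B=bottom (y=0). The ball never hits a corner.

Final position: (4,10)
Wall sequence: TRBLT

1. t=3 → T at (4,10); v=(1,-1)
2. t=6 → R at (10,4); v=(-1,-1)
3. t=4 → B at (6,0); v=(-1,1)
4. t=6 → L at (0,6); v=(1,1)
5. t=4 → T at (4,10); v=(1,-1)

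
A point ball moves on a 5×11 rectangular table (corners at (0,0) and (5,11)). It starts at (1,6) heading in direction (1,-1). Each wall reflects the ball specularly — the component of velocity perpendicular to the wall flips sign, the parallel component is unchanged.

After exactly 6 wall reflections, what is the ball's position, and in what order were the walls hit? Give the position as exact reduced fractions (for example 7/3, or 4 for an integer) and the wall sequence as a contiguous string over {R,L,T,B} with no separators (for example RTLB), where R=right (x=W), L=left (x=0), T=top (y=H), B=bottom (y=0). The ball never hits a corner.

Final position: (0,9)
Wall sequence: RBLRTL

1. t=4 → R at (5,2); v=(-1,-1)
2. t=2 → B at (3,0); v=(-1,1)
3. t=3 → L at (0,3); v=(1,1)
4. t=5 → R at (5,8); v=(-1,1)
5. t=3 → T at (2,11); v=(-1,-1)
6. t=2 → L at (0,9); v=(1,-1)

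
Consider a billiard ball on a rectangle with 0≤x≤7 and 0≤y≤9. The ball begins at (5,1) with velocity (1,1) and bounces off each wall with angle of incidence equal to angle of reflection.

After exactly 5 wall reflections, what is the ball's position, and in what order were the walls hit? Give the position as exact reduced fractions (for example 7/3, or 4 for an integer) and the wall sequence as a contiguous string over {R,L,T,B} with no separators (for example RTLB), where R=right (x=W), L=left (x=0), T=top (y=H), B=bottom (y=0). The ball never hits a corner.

Final position: (6,0)
Wall sequence: RTLRB

1. t=2 → R at (7,3); v=(-1,1)
2. t=6 → T at (1,9); v=(-1,-1)
3. t=1 → L at (0,8); v=(1,-1)
4. t=7 → R at (7,1); v=(-1,-1)
5. t=1 → B at (6,0); v=(-1,1)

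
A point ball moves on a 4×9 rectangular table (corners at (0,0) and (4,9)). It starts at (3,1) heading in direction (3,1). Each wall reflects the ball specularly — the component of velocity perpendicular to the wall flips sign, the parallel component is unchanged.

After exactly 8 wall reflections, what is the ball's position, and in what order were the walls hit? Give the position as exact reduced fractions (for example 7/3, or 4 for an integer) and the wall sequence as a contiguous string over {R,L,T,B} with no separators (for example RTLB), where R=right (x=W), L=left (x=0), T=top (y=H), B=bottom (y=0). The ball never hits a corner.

Final position: (4,26/3)
Wall sequence: RLRLRLTR

1. t=1/3 → R at (4,4/3); v=(-3,1)
2. t=4/3 → L at (0,8/3); v=(3,1)
3. t=4/3 → R at (4,4); v=(-3,1)
4. t=4/3 → L at (0,16/3); v=(3,1)
5. t=4/3 → R at (4,20/3); v=(-3,1)
6. t=4/3 → L at (0,8); v=(3,1)
7. t=1 → T at (3,9); v=(3,-1)
8. t=1/3 → R at (4,26/3); v=(-3,-1)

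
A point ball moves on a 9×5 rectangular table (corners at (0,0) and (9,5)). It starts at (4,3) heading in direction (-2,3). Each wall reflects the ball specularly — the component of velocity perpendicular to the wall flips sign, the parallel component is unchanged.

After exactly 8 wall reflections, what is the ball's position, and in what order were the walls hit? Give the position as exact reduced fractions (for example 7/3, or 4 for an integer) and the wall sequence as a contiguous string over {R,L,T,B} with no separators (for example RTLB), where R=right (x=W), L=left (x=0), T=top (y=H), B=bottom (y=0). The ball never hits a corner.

Final position: (4,0)
Wall sequence: TLBTBRTB

1. t=2/3 → T at (8/3,5); v=(-2,-3)
2. t=4/3 → L at (0,1); v=(2,-3)
3. t=1/3 → B at (2/3,0); v=(2,3)
4. t=5/3 → T at (4,5); v=(2,-3)
5. t=5/3 → B at (22/3,0); v=(2,3)
6. t=5/6 → R at (9,5/2); v=(-2,3)
7. t=5/6 → T at (22/3,5); v=(-2,-3)
8. t=5/3 → B at (4,0); v=(-2,3)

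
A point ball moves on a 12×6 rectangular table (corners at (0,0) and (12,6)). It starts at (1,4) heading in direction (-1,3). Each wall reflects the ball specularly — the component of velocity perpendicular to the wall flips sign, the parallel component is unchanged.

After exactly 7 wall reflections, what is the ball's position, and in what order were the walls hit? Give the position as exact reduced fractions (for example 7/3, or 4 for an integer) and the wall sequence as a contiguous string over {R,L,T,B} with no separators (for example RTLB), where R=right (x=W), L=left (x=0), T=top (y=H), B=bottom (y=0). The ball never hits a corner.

1. t=2/3 → T at (1/3,6); v=(-1,-3)
2. t=1/3 → L at (0,5); v=(1,-3)
3. t=5/3 → B at (5/3,0); v=(1,3)
4. t=2 → T at (11/3,6); v=(1,-3)
5. t=2 → B at (17/3,0); v=(1,3)
6. t=2 → T at (23/3,6); v=(1,-3)
7. t=2 → B at (29/3,0); v=(1,3)

Final position: (29/3,0)
Wall sequence: TLBTBTB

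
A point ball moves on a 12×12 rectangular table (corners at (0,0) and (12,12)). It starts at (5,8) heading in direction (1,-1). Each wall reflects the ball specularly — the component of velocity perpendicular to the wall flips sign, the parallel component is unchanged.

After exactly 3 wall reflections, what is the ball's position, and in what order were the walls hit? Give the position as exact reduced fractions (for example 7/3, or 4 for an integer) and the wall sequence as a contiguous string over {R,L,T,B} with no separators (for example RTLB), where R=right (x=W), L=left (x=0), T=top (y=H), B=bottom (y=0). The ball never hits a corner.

Final position: (0,11)
Wall sequence: RBL

1. t=7 → R at (12,1); v=(-1,-1)
2. t=1 → B at (11,0); v=(-1,1)
3. t=11 → L at (0,11); v=(1,1)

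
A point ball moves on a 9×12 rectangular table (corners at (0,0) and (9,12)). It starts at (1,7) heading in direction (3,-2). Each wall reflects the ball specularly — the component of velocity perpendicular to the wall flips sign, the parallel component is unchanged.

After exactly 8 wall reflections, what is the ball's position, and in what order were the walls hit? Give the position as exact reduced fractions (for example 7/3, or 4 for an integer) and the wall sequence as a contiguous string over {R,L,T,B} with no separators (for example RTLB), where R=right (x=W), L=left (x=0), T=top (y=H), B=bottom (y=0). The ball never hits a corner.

Final position: (13/2,0)
Wall sequence: RBLRTLRB

1. t=8/3 → R at (9,5/3); v=(-3,-2)
2. t=5/6 → B at (13/2,0); v=(-3,2)
3. t=13/6 → L at (0,13/3); v=(3,2)
4. t=3 → R at (9,31/3); v=(-3,2)
5. t=5/6 → T at (13/2,12); v=(-3,-2)
6. t=13/6 → L at (0,23/3); v=(3,-2)
7. t=3 → R at (9,5/3); v=(-3,-2)
8. t=5/6 → B at (13/2,0); v=(-3,2)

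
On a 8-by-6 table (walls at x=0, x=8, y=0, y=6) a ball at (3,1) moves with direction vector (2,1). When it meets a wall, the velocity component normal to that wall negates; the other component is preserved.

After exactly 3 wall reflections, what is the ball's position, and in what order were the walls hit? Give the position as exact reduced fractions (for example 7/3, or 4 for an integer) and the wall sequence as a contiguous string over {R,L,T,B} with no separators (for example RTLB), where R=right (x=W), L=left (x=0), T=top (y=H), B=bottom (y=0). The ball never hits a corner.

Final position: (0,9/2)
Wall sequence: RTL

1. t=5/2 → R at (8,7/2); v=(-2,1)
2. t=5/2 → T at (3,6); v=(-2,-1)
3. t=3/2 → L at (0,9/2); v=(2,-1)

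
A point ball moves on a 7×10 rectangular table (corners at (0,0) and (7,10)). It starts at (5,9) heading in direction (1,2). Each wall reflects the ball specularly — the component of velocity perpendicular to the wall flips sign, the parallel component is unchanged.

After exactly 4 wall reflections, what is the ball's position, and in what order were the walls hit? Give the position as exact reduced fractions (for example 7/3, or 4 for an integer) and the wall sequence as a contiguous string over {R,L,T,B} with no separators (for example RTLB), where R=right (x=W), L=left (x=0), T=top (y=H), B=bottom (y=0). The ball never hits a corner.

1. t=1/2 → T at (11/2,10); v=(1,-2)
2. t=3/2 → R at (7,7); v=(-1,-2)
3. t=7/2 → B at (7/2,0); v=(-1,2)
4. t=7/2 → L at (0,7); v=(1,2)

Final position: (0,7)
Wall sequence: TRBL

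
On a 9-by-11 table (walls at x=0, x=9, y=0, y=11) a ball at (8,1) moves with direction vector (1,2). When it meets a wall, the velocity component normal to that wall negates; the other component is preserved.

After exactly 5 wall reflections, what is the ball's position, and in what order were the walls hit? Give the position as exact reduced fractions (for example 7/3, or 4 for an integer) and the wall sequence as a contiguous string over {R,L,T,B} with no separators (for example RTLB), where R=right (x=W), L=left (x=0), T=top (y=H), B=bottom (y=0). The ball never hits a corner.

Final position: (6,11)
Wall sequence: RTLBT

1. t=1 → R at (9,3); v=(-1,2)
2. t=4 → T at (5,11); v=(-1,-2)
3. t=5 → L at (0,1); v=(1,-2)
4. t=1/2 → B at (1/2,0); v=(1,2)
5. t=11/2 → T at (6,11); v=(1,-2)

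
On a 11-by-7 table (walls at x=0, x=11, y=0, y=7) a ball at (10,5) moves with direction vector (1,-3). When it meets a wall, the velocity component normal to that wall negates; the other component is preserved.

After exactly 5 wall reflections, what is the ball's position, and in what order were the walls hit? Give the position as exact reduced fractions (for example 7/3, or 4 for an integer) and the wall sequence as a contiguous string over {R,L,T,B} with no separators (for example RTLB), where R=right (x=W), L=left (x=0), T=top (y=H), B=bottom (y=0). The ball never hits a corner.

1. t=1 → R at (11,2); v=(-1,-3)
2. t=2/3 → B at (31/3,0); v=(-1,3)
3. t=7/3 → T at (8,7); v=(-1,-3)
4. t=7/3 → B at (17/3,0); v=(-1,3)
5. t=7/3 → T at (10/3,7); v=(-1,-3)

Final position: (10/3,7)
Wall sequence: RBTBT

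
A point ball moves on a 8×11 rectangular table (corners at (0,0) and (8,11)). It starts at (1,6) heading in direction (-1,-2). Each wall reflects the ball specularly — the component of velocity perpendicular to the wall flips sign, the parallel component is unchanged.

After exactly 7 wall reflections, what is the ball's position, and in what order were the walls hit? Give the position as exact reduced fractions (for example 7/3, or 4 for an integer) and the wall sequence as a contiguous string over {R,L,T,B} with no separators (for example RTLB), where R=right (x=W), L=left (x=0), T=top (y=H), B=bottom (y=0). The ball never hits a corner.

Final position: (5/2,11)
Wall sequence: LBTRBLT

1. t=1 → L at (0,4); v=(1,-2)
2. t=2 → B at (2,0); v=(1,2)
3. t=11/2 → T at (15/2,11); v=(1,-2)
4. t=1/2 → R at (8,10); v=(-1,-2)
5. t=5 → B at (3,0); v=(-1,2)
6. t=3 → L at (0,6); v=(1,2)
7. t=5/2 → T at (5/2,11); v=(1,-2)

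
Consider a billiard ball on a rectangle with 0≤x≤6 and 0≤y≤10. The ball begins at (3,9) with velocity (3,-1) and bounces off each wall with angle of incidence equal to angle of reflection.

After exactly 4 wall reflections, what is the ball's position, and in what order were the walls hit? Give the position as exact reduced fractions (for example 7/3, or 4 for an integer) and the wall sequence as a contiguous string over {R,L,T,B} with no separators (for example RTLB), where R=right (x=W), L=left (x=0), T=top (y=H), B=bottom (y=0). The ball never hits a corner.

1. t=1 → R at (6,8); v=(-3,-1)
2. t=2 → L at (0,6); v=(3,-1)
3. t=2 → R at (6,4); v=(-3,-1)
4. t=2 → L at (0,2); v=(3,-1)

Final position: (0,2)
Wall sequence: RLRL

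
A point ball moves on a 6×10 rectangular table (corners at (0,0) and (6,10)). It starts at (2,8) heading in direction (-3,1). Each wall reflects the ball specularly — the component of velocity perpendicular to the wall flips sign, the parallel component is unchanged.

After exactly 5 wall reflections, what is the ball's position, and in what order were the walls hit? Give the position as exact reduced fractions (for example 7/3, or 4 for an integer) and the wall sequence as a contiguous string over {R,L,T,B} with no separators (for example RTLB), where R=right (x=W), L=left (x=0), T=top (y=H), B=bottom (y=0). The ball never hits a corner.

1. t=2/3 → L at (0,26/3); v=(3,1)
2. t=4/3 → T at (4,10); v=(3,-1)
3. t=2/3 → R at (6,28/3); v=(-3,-1)
4. t=2 → L at (0,22/3); v=(3,-1)
5. t=2 → R at (6,16/3); v=(-3,-1)

Final position: (6,16/3)
Wall sequence: LTRLR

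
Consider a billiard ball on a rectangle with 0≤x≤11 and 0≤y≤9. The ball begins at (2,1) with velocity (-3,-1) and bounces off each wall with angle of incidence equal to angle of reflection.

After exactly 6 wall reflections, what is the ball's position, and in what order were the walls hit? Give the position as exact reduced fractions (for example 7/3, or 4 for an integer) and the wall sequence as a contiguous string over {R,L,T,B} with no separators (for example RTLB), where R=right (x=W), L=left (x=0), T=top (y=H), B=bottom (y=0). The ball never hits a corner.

Final position: (11,22/3)
Wall sequence: LBRLTR

1. t=2/3 → L at (0,1/3); v=(3,-1)
2. t=1/3 → B at (1,0); v=(3,1)
3. t=10/3 → R at (11,10/3); v=(-3,1)
4. t=11/3 → L at (0,7); v=(3,1)
5. t=2 → T at (6,9); v=(3,-1)
6. t=5/3 → R at (11,22/3); v=(-3,-1)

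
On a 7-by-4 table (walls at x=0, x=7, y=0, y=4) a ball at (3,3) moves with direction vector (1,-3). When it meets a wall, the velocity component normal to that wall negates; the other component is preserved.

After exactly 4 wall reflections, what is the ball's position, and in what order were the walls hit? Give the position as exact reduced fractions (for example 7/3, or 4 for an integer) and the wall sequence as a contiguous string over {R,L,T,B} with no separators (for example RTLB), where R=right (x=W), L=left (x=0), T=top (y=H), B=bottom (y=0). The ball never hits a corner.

Final position: (7,1)
Wall sequence: BTBR

1. t=1 → B at (4,0); v=(1,3)
2. t=4/3 → T at (16/3,4); v=(1,-3)
3. t=4/3 → B at (20/3,0); v=(1,3)
4. t=1/3 → R at (7,1); v=(-1,3)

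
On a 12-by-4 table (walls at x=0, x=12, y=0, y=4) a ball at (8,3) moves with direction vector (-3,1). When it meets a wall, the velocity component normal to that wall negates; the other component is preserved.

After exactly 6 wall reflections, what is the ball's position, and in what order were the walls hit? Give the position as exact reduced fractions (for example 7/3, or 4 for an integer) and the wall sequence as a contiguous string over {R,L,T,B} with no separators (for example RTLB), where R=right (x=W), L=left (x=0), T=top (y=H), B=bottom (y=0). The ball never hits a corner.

Final position: (0,7/3)
Wall sequence: TLBRTL

1. t=1 → T at (5,4); v=(-3,-1)
2. t=5/3 → L at (0,7/3); v=(3,-1)
3. t=7/3 → B at (7,0); v=(3,1)
4. t=5/3 → R at (12,5/3); v=(-3,1)
5. t=7/3 → T at (5,4); v=(-3,-1)
6. t=5/3 → L at (0,7/3); v=(3,-1)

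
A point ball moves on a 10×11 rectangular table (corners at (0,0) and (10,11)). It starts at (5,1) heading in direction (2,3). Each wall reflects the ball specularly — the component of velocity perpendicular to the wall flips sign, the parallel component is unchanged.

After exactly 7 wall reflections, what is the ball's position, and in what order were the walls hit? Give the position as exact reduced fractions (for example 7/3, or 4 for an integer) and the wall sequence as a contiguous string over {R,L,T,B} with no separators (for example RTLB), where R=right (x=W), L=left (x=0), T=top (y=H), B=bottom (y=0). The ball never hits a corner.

Final position: (19/3,0)
Wall sequence: RTBLTRB

1. t=5/2 → R at (10,17/2); v=(-2,3)
2. t=5/6 → T at (25/3,11); v=(-2,-3)
3. t=11/3 → B at (1,0); v=(-2,3)
4. t=1/2 → L at (0,3/2); v=(2,3)
5. t=19/6 → T at (19/3,11); v=(2,-3)
6. t=11/6 → R at (10,11/2); v=(-2,-3)
7. t=11/6 → B at (19/3,0); v=(-2,3)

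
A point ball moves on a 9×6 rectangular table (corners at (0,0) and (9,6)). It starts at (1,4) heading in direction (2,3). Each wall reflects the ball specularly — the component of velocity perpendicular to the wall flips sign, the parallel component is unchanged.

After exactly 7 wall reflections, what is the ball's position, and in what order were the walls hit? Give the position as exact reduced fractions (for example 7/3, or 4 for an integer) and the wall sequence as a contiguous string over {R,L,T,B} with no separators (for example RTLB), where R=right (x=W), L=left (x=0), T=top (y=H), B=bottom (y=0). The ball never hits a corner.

1. t=2/3 → T at (7/3,6); v=(2,-3)
2. t=2 → B at (19/3,0); v=(2,3)
3. t=4/3 → R at (9,4); v=(-2,3)
4. t=2/3 → T at (23/3,6); v=(-2,-3)
5. t=2 → B at (11/3,0); v=(-2,3)
6. t=11/6 → L at (0,11/2); v=(2,3)
7. t=1/6 → T at (1/3,6); v=(2,-3)

Final position: (1/3,6)
Wall sequence: TBRTBLT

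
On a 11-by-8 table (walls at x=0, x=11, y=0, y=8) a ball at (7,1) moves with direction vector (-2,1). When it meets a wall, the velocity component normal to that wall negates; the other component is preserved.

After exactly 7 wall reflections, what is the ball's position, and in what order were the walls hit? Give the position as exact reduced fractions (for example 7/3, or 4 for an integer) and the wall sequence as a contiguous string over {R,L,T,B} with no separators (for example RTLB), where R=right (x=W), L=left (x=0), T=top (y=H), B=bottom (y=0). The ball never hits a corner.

1. t=7/2 → L at (0,9/2); v=(2,1)
2. t=7/2 → T at (7,8); v=(2,-1)
3. t=2 → R at (11,6); v=(-2,-1)
4. t=11/2 → L at (0,1/2); v=(2,-1)
5. t=1/2 → B at (1,0); v=(2,1)
6. t=5 → R at (11,5); v=(-2,1)
7. t=3 → T at (5,8); v=(-2,-1)

Final position: (5,8)
Wall sequence: LTRLBRT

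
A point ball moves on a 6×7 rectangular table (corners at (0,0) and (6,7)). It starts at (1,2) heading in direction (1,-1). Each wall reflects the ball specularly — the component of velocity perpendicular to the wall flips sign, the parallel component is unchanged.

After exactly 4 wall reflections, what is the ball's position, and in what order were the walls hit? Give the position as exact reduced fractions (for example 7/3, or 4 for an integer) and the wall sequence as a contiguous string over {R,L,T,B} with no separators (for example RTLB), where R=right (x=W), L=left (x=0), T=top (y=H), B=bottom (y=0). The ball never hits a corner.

1. t=2 → B at (3,0); v=(1,1)
2. t=3 → R at (6,3); v=(-1,1)
3. t=4 → T at (2,7); v=(-1,-1)
4. t=2 → L at (0,5); v=(1,-1)

Final position: (0,5)
Wall sequence: BRTL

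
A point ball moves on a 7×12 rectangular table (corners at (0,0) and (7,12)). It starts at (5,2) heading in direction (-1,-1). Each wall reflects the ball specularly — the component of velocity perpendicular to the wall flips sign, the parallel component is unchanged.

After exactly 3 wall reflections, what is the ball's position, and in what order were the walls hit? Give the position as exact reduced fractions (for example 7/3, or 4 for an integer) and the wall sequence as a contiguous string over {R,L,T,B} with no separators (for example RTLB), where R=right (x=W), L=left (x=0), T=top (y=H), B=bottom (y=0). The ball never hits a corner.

Final position: (7,10)
Wall sequence: BLR

1. t=2 → B at (3,0); v=(-1,1)
2. t=3 → L at (0,3); v=(1,1)
3. t=7 → R at (7,10); v=(-1,1)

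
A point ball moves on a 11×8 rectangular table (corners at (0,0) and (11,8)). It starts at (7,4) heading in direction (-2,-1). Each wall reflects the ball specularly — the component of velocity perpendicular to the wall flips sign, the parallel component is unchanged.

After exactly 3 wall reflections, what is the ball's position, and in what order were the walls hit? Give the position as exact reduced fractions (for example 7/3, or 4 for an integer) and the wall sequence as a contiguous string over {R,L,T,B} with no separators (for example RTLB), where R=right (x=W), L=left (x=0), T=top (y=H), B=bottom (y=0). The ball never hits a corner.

1. t=7/2 → L at (0,1/2); v=(2,-1)
2. t=1/2 → B at (1,0); v=(2,1)
3. t=5 → R at (11,5); v=(-2,1)

Final position: (11,5)
Wall sequence: LBR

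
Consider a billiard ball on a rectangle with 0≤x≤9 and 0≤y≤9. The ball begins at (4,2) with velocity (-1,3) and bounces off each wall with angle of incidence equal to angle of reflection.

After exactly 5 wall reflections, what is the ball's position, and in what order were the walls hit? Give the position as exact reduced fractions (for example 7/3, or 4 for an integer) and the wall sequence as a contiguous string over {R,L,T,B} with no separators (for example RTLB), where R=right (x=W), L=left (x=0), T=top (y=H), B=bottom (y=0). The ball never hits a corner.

1. t=7/3 → T at (5/3,9); v=(-1,-3)
2. t=5/3 → L at (0,4); v=(1,-3)
3. t=4/3 → B at (4/3,0); v=(1,3)
4. t=3 → T at (13/3,9); v=(1,-3)
5. t=3 → B at (22/3,0); v=(1,3)

Final position: (22/3,0)
Wall sequence: TLBTB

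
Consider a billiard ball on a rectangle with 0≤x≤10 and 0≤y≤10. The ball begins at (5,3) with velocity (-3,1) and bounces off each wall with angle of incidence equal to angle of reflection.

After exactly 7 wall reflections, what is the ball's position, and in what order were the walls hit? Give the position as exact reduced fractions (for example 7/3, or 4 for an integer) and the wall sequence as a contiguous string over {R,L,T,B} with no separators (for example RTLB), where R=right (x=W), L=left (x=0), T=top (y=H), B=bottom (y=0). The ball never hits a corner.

1. t=5/3 → L at (0,14/3); v=(3,1)
2. t=10/3 → R at (10,8); v=(-3,1)
3. t=2 → T at (4,10); v=(-3,-1)
4. t=4/3 → L at (0,26/3); v=(3,-1)
5. t=10/3 → R at (10,16/3); v=(-3,-1)
6. t=10/3 → L at (0,2); v=(3,-1)
7. t=2 → B at (6,0); v=(3,1)

Final position: (6,0)
Wall sequence: LRTLRLB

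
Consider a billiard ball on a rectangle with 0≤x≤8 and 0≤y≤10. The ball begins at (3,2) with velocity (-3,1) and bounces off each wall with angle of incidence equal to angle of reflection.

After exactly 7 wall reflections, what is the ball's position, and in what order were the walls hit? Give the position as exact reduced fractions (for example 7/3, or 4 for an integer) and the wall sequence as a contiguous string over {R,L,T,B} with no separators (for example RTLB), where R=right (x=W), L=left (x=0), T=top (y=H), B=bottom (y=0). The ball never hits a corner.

1. t=1 → L at (0,3); v=(3,1)
2. t=8/3 → R at (8,17/3); v=(-3,1)
3. t=8/3 → L at (0,25/3); v=(3,1)
4. t=5/3 → T at (5,10); v=(3,-1)
5. t=1 → R at (8,9); v=(-3,-1)
6. t=8/3 → L at (0,19/3); v=(3,-1)
7. t=8/3 → R at (8,11/3); v=(-3,-1)

Final position: (8,11/3)
Wall sequence: LRLTRLR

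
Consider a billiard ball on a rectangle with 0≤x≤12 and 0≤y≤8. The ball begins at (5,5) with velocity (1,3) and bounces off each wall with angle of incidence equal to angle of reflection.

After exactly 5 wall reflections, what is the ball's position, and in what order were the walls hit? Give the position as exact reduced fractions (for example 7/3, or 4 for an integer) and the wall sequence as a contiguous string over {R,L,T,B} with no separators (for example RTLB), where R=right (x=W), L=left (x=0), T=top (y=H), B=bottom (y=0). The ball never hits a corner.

1. t=1 → T at (6,8); v=(1,-3)
2. t=8/3 → B at (26/3,0); v=(1,3)
3. t=8/3 → T at (34/3,8); v=(1,-3)
4. t=2/3 → R at (12,6); v=(-1,-3)
5. t=2 → B at (10,0); v=(-1,3)

Final position: (10,0)
Wall sequence: TBTRB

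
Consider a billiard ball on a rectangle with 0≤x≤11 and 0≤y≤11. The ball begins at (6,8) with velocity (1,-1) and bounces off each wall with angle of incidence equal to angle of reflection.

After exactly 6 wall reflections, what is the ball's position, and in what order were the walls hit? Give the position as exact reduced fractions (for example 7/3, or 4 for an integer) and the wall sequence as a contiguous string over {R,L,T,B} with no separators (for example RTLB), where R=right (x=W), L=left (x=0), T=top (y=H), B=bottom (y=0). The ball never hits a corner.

Final position: (8,0)
Wall sequence: RBLTRB

1. t=5 → R at (11,3); v=(-1,-1)
2. t=3 → B at (8,0); v=(-1,1)
3. t=8 → L at (0,8); v=(1,1)
4. t=3 → T at (3,11); v=(1,-1)
5. t=8 → R at (11,3); v=(-1,-1)
6. t=3 → B at (8,0); v=(-1,1)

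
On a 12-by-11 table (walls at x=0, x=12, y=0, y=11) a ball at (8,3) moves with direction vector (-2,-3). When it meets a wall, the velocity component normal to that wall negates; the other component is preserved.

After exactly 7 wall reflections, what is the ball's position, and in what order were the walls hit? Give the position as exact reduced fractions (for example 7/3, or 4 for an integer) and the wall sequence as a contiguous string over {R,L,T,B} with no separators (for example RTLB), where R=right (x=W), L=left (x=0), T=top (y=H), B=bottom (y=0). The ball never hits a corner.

1. t=1 → B at (6,0); v=(-2,3)
2. t=3 → L at (0,9); v=(2,3)
3. t=2/3 → T at (4/3,11); v=(2,-3)
4. t=11/3 → B at (26/3,0); v=(2,3)
5. t=5/3 → R at (12,5); v=(-2,3)
6. t=2 → T at (8,11); v=(-2,-3)
7. t=11/3 → B at (2/3,0); v=(-2,3)

Final position: (2/3,0)
Wall sequence: BLTBRTB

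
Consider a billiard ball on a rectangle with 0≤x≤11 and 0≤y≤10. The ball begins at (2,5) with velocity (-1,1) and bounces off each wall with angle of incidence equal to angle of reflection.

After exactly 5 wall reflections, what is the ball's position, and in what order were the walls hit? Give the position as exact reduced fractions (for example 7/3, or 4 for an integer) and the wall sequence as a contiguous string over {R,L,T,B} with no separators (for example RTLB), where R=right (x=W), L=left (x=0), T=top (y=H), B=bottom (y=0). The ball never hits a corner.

1. t=2 → L at (0,7); v=(1,1)
2. t=3 → T at (3,10); v=(1,-1)
3. t=8 → R at (11,2); v=(-1,-1)
4. t=2 → B at (9,0); v=(-1,1)
5. t=9 → L at (0,9); v=(1,1)

Final position: (0,9)
Wall sequence: LTRBL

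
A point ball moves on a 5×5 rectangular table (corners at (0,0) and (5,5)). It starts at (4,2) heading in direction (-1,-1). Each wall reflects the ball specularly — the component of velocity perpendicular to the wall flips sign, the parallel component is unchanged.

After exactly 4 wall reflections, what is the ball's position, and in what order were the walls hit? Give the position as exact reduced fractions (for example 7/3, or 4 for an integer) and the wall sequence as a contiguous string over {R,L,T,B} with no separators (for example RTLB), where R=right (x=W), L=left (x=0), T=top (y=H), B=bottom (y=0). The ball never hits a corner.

Final position: (5,3)
Wall sequence: BLTR

1. t=2 → B at (2,0); v=(-1,1)
2. t=2 → L at (0,2); v=(1,1)
3. t=3 → T at (3,5); v=(1,-1)
4. t=2 → R at (5,3); v=(-1,-1)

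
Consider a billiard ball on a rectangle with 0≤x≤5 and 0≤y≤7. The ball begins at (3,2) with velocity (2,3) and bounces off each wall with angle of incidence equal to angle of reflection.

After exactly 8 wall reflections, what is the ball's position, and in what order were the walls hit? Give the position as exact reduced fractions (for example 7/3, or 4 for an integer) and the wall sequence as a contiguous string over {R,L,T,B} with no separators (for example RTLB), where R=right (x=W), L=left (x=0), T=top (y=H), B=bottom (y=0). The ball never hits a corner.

Final position: (1/3,0)
Wall sequence: RTLBRTLB

1. t=1 → R at (5,5); v=(-2,3)
2. t=2/3 → T at (11/3,7); v=(-2,-3)
3. t=11/6 → L at (0,3/2); v=(2,-3)
4. t=1/2 → B at (1,0); v=(2,3)
5. t=2 → R at (5,6); v=(-2,3)
6. t=1/3 → T at (13/3,7); v=(-2,-3)
7. t=13/6 → L at (0,1/2); v=(2,-3)
8. t=1/6 → B at (1/3,0); v=(2,3)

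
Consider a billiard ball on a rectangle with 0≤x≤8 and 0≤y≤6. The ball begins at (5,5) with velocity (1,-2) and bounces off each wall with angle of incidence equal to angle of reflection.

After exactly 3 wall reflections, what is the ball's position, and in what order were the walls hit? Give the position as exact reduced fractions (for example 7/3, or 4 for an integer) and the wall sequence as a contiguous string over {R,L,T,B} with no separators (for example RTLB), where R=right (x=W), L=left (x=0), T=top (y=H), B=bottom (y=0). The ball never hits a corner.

1. t=5/2 → B at (15/2,0); v=(1,2)
2. t=1/2 → R at (8,1); v=(-1,2)
3. t=5/2 → T at (11/2,6); v=(-1,-2)

Final position: (11/2,6)
Wall sequence: BRT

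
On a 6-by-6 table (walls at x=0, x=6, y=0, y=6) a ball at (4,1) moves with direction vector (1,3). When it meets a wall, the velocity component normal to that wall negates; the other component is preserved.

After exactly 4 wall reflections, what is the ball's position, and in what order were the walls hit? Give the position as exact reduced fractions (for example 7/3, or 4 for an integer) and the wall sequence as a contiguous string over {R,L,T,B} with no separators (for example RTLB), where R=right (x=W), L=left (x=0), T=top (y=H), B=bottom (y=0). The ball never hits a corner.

1. t=5/3 → T at (17/3,6); v=(1,-3)
2. t=1/3 → R at (6,5); v=(-1,-3)
3. t=5/3 → B at (13/3,0); v=(-1,3)
4. t=2 → T at (7/3,6); v=(-1,-3)

Final position: (7/3,6)
Wall sequence: TRBT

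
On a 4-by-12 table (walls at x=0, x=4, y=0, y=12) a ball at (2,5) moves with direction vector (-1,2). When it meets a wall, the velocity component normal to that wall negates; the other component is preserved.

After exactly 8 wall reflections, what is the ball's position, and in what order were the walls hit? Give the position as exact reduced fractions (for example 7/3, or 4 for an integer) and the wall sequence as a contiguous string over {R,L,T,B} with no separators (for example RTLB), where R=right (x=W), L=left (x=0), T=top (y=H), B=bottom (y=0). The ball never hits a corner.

Final position: (0,7)
Wall sequence: LTRBLRTL

1. t=2 → L at (0,9); v=(1,2)
2. t=3/2 → T at (3/2,12); v=(1,-2)
3. t=5/2 → R at (4,7); v=(-1,-2)
4. t=7/2 → B at (1/2,0); v=(-1,2)
5. t=1/2 → L at (0,1); v=(1,2)
6. t=4 → R at (4,9); v=(-1,2)
7. t=3/2 → T at (5/2,12); v=(-1,-2)
8. t=5/2 → L at (0,7); v=(1,-2)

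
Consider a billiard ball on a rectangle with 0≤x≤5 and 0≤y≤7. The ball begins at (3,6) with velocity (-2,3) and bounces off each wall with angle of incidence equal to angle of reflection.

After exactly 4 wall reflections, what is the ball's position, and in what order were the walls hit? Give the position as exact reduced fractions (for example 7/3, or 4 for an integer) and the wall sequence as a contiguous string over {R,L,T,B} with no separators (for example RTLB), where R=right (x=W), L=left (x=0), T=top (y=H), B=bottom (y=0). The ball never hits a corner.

1. t=1/3 → T at (7/3,7); v=(-2,-3)
2. t=7/6 → L at (0,7/2); v=(2,-3)
3. t=7/6 → B at (7/3,0); v=(2,3)
4. t=4/3 → R at (5,4); v=(-2,3)

Final position: (5,4)
Wall sequence: TLBR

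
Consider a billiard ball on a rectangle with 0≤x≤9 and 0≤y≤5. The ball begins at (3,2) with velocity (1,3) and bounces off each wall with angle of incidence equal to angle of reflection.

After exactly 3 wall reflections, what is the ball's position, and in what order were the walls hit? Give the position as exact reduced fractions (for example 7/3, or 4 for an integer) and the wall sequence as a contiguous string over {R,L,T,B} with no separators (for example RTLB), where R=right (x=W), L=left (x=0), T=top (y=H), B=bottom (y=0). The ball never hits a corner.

Final position: (22/3,5)
Wall sequence: TBT

1. t=1 → T at (4,5); v=(1,-3)
2. t=5/3 → B at (17/3,0); v=(1,3)
3. t=5/3 → T at (22/3,5); v=(1,-3)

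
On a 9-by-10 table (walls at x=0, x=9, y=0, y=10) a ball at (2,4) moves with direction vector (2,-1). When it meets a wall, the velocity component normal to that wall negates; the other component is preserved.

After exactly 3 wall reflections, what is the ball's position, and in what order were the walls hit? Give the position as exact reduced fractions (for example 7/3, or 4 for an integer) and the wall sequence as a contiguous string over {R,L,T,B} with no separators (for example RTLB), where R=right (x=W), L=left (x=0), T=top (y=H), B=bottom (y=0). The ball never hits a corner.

1. t=7/2 → R at (9,1/2); v=(-2,-1)
2. t=1/2 → B at (8,0); v=(-2,1)
3. t=4 → L at (0,4); v=(2,1)

Final position: (0,4)
Wall sequence: RBL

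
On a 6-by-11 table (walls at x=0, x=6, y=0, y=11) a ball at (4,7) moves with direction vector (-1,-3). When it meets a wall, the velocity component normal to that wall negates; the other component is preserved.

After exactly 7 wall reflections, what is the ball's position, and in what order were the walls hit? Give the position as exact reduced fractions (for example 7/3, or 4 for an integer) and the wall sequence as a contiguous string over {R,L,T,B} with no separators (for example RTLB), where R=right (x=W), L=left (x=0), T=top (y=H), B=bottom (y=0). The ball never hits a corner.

1. t=7/3 → B at (5/3,0); v=(-1,3)
2. t=5/3 → L at (0,5); v=(1,3)
3. t=2 → T at (2,11); v=(1,-3)
4. t=11/3 → B at (17/3,0); v=(1,3)
5. t=1/3 → R at (6,1); v=(-1,3)
6. t=10/3 → T at (8/3,11); v=(-1,-3)
7. t=8/3 → L at (0,3); v=(1,-3)

Final position: (0,3)
Wall sequence: BLTBRTL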